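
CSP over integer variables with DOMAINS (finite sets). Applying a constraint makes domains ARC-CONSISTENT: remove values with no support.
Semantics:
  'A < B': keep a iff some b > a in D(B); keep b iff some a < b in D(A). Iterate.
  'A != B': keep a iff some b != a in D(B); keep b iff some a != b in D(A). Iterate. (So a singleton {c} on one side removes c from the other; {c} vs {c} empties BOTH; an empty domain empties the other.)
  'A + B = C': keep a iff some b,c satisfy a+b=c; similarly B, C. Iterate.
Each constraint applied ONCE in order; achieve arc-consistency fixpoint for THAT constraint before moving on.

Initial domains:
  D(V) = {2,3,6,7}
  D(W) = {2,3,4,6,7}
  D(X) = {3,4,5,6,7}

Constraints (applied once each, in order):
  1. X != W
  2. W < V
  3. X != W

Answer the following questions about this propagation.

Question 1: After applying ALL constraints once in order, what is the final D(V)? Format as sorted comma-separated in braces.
Answer: {3,6,7}

Derivation:
Constraint 1 (X != W) on D(X)={3,4,5,6,7} D(W)={2,3,4,6,7}: no change
Constraint 2 (W < V) on D(W)={2,3,4,6,7} D(V)={2,3,6,7}: W {2,3,4,6,7}->{2,3,4,6}; V {2,3,6,7}->{3,6,7}
Constraint 3 (X != W) on D(X)={3,4,5,6,7} D(W)={2,3,4,6}: no change
So after all 3 constraints: D(V) = {3,6,7}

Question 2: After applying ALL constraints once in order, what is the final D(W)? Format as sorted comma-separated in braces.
Answer: {2,3,4,6}

Derivation:
Constraint 1 (X != W) on D(X)={3,4,5,6,7} D(W)={2,3,4,6,7}: no change
Constraint 2 (W < V) on D(W)={2,3,4,6,7} D(V)={2,3,6,7}: W {2,3,4,6,7}->{2,3,4,6}; V {2,3,6,7}->{3,6,7}
Constraint 3 (X != W) on D(X)={3,4,5,6,7} D(W)={2,3,4,6}: no change
So after all 3 constraints: D(W) = {2,3,4,6}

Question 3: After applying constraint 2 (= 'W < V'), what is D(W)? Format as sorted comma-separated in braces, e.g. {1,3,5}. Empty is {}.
Constraint 1 (X != W) on D(X)={3,4,5,6,7} D(W)={2,3,4,6,7}: no change
Constraint 2 (W < V) on D(W)={2,3,4,6,7} D(V)={2,3,6,7}: W {2,3,4,6,7}->{2,3,4,6}; V {2,3,6,7}->{3,6,7}
So after constraint 2: D(W) = {2,3,4,6}

Answer: {2,3,4,6}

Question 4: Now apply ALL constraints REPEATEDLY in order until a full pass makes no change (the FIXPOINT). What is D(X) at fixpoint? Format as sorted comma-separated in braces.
pass 0 (initial): D(X)={3,4,5,6,7}
pass 1: V {2,3,6,7}->{3,6,7}; W {2,3,4,6,7}->{2,3,4,6}
pass 2: no change
Fixpoint after 2 passes: D(X) = {3,4,5,6,7}

Answer: {3,4,5,6,7}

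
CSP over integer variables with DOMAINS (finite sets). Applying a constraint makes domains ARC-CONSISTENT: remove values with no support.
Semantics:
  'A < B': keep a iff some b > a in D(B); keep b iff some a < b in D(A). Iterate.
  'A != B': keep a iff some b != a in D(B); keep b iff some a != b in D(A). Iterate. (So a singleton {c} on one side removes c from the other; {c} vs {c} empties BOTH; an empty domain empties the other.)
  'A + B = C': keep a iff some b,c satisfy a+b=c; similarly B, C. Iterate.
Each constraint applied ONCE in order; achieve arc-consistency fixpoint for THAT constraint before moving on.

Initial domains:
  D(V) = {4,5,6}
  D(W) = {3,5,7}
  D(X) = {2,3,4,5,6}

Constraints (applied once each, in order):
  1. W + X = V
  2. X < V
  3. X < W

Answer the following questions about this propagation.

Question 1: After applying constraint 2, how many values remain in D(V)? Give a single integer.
Answer: 2

Derivation:
Constraint 1 (W + X = V) on D(W)={3,5,7} D(X)={2,3,4,5,6} D(V)={4,5,6}: W {3,5,7}->{3}; X {2,3,4,5,6}->{2,3}; V {4,5,6}->{5,6}
Constraint 2 (X < V) on D(X)={2,3} D(V)={5,6}: no change
So after constraint 2: D(V)={5,6}, size = 2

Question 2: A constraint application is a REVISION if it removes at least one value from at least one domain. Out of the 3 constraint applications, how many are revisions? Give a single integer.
Answer: 2

Derivation:
Constraint 1 (W + X = V) on D(W)={3,5,7} D(X)={2,3,4,5,6} D(V)={4,5,6}: W {3,5,7}->{3}; X {2,3,4,5,6}->{2,3}; V {4,5,6}->{5,6} => REVISION
Constraint 2 (X < V) on D(X)={2,3} D(V)={5,6}: no change => not a revision
Constraint 3 (X < W) on D(X)={2,3} D(W)={3}: X {2,3}->{2} => REVISION
Total revisions = 2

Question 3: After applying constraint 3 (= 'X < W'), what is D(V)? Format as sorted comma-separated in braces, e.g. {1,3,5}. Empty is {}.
Constraint 1 (W + X = V) on D(W)={3,5,7} D(X)={2,3,4,5,6} D(V)={4,5,6}: W {3,5,7}->{3}; X {2,3,4,5,6}->{2,3}; V {4,5,6}->{5,6}
Constraint 2 (X < V) on D(X)={2,3} D(V)={5,6}: no change
Constraint 3 (X < W) on D(X)={2,3} D(W)={3}: X {2,3}->{2}
So after constraint 3: D(V) = {5,6}

Answer: {5,6}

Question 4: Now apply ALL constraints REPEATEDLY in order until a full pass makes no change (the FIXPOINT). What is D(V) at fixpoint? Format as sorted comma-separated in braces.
pass 0 (initial): D(V)={4,5,6}
pass 1: V {4,5,6}->{5,6}; W {3,5,7}->{3}; X {2,3,4,5,6}->{2}
pass 2: V {5,6}->{5}
pass 3: no change
Fixpoint after 3 passes: D(V) = {5}

Answer: {5}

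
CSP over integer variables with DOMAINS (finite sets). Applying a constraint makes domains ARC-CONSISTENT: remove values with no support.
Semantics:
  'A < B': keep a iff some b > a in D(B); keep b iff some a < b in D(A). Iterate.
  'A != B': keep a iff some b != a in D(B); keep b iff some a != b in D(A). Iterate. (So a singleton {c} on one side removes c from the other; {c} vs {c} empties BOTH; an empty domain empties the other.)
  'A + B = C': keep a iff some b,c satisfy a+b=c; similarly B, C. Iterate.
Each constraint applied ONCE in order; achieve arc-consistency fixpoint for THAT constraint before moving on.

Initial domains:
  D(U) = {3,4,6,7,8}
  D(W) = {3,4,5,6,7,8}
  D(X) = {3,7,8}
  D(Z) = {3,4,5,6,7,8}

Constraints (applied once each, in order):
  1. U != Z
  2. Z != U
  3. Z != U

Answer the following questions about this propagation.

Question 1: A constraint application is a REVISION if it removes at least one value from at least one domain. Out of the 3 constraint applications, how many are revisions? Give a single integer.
Constraint 1 (U != Z) on D(U)={3,4,6,7,8} D(Z)={3,4,5,6,7,8}: no change => not a revision
Constraint 2 (Z != U) on D(Z)={3,4,5,6,7,8} D(U)={3,4,6,7,8}: no change => not a revision
Constraint 3 (Z != U) on D(Z)={3,4,5,6,7,8} D(U)={3,4,6,7,8}: no change => not a revision
Total revisions = 0

Answer: 0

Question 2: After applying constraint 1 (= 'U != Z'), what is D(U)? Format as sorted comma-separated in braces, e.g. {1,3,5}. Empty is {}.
Constraint 1 (U != Z) on D(U)={3,4,6,7,8} D(Z)={3,4,5,6,7,8}: no change
So after constraint 1: D(U) = {3,4,6,7,8}

Answer: {3,4,6,7,8}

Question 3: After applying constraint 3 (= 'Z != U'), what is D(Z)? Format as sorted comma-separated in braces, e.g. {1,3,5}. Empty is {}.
Answer: {3,4,5,6,7,8}

Derivation:
Constraint 1 (U != Z) on D(U)={3,4,6,7,8} D(Z)={3,4,5,6,7,8}: no change
Constraint 2 (Z != U) on D(Z)={3,4,5,6,7,8} D(U)={3,4,6,7,8}: no change
Constraint 3 (Z != U) on D(Z)={3,4,5,6,7,8} D(U)={3,4,6,7,8}: no change
So after constraint 3: D(Z) = {3,4,5,6,7,8}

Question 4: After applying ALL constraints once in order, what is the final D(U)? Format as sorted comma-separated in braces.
Answer: {3,4,6,7,8}

Derivation:
Constraint 1 (U != Z) on D(U)={3,4,6,7,8} D(Z)={3,4,5,6,7,8}: no change
Constraint 2 (Z != U) on D(Z)={3,4,5,6,7,8} D(U)={3,4,6,7,8}: no change
Constraint 3 (Z != U) on D(Z)={3,4,5,6,7,8} D(U)={3,4,6,7,8}: no change
So after all 3 constraints: D(U) = {3,4,6,7,8}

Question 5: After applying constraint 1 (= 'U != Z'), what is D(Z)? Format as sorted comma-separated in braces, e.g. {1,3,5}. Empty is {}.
Constraint 1 (U != Z) on D(U)={3,4,6,7,8} D(Z)={3,4,5,6,7,8}: no change
So after constraint 1: D(Z) = {3,4,5,6,7,8}

Answer: {3,4,5,6,7,8}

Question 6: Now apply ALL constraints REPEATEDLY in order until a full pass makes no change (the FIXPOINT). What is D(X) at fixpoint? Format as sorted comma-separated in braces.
pass 0 (initial): D(X)={3,7,8}
pass 1: no change
Fixpoint after 1 passes: D(X) = {3,7,8}

Answer: {3,7,8}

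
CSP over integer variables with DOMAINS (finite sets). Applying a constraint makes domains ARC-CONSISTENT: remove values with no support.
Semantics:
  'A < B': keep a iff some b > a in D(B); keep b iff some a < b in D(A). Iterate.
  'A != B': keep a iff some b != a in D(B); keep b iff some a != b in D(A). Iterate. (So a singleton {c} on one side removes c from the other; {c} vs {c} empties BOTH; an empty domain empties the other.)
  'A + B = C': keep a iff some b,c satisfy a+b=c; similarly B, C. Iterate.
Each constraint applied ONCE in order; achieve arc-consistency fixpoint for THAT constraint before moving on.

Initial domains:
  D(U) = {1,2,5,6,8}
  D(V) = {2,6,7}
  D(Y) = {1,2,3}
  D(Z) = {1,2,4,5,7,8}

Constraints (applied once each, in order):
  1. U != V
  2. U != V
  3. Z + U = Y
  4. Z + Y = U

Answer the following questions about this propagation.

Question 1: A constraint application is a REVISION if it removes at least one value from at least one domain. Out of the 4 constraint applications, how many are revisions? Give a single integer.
Answer: 2

Derivation:
Constraint 1 (U != V) on D(U)={1,2,5,6,8} D(V)={2,6,7}: no change => not a revision
Constraint 2 (U != V) on D(U)={1,2,5,6,8} D(V)={2,6,7}: no change => not a revision
Constraint 3 (Z + U = Y) on D(Z)={1,2,4,5,7,8} D(U)={1,2,5,6,8} D(Y)={1,2,3}: Z {1,2,4,5,7,8}->{1,2}; U {1,2,5,6,8}->{1,2}; Y {1,2,3}->{2,3} => REVISION
Constraint 4 (Z + Y = U) on D(Z)={1,2} D(Y)={2,3} D(U)={1,2}: Z {1,2}->{}; Y {2,3}->{}; U {1,2}->{} => REVISION
Total revisions = 2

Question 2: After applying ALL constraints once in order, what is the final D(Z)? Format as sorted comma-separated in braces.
Constraint 1 (U != V) on D(U)={1,2,5,6,8} D(V)={2,6,7}: no change
Constraint 2 (U != V) on D(U)={1,2,5,6,8} D(V)={2,6,7}: no change
Constraint 3 (Z + U = Y) on D(Z)={1,2,4,5,7,8} D(U)={1,2,5,6,8} D(Y)={1,2,3}: Z {1,2,4,5,7,8}->{1,2}; U {1,2,5,6,8}->{1,2}; Y {1,2,3}->{2,3}
Constraint 4 (Z + Y = U) on D(Z)={1,2} D(Y)={2,3} D(U)={1,2}: Z {1,2}->{}; Y {2,3}->{}; U {1,2}->{}
So after all 4 constraints: D(Z) = {}

Answer: {}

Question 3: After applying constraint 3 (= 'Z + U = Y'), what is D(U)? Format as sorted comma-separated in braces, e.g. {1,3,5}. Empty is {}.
Constraint 1 (U != V) on D(U)={1,2,5,6,8} D(V)={2,6,7}: no change
Constraint 2 (U != V) on D(U)={1,2,5,6,8} D(V)={2,6,7}: no change
Constraint 3 (Z + U = Y) on D(Z)={1,2,4,5,7,8} D(U)={1,2,5,6,8} D(Y)={1,2,3}: Z {1,2,4,5,7,8}->{1,2}; U {1,2,5,6,8}->{1,2}; Y {1,2,3}->{2,3}
So after constraint 3: D(U) = {1,2}

Answer: {1,2}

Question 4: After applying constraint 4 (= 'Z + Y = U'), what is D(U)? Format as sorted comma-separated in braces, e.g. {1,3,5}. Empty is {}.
Constraint 1 (U != V) on D(U)={1,2,5,6,8} D(V)={2,6,7}: no change
Constraint 2 (U != V) on D(U)={1,2,5,6,8} D(V)={2,6,7}: no change
Constraint 3 (Z + U = Y) on D(Z)={1,2,4,5,7,8} D(U)={1,2,5,6,8} D(Y)={1,2,3}: Z {1,2,4,5,7,8}->{1,2}; U {1,2,5,6,8}->{1,2}; Y {1,2,3}->{2,3}
Constraint 4 (Z + Y = U) on D(Z)={1,2} D(Y)={2,3} D(U)={1,2}: Z {1,2}->{}; Y {2,3}->{}; U {1,2}->{}
So after constraint 4: D(U) = {}

Answer: {}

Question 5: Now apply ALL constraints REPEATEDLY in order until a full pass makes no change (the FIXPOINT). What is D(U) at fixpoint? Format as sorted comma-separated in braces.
Answer: {}

Derivation:
pass 0 (initial): D(U)={1,2,5,6,8}
pass 1: U {1,2,5,6,8}->{}; Y {1,2,3}->{}; Z {1,2,4,5,7,8}->{}
pass 2: V {2,6,7}->{}
pass 3: no change
Fixpoint after 3 passes: D(U) = {}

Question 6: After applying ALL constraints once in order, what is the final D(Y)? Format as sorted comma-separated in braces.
Answer: {}

Derivation:
Constraint 1 (U != V) on D(U)={1,2,5,6,8} D(V)={2,6,7}: no change
Constraint 2 (U != V) on D(U)={1,2,5,6,8} D(V)={2,6,7}: no change
Constraint 3 (Z + U = Y) on D(Z)={1,2,4,5,7,8} D(U)={1,2,5,6,8} D(Y)={1,2,3}: Z {1,2,4,5,7,8}->{1,2}; U {1,2,5,6,8}->{1,2}; Y {1,2,3}->{2,3}
Constraint 4 (Z + Y = U) on D(Z)={1,2} D(Y)={2,3} D(U)={1,2}: Z {1,2}->{}; Y {2,3}->{}; U {1,2}->{}
So after all 4 constraints: D(Y) = {}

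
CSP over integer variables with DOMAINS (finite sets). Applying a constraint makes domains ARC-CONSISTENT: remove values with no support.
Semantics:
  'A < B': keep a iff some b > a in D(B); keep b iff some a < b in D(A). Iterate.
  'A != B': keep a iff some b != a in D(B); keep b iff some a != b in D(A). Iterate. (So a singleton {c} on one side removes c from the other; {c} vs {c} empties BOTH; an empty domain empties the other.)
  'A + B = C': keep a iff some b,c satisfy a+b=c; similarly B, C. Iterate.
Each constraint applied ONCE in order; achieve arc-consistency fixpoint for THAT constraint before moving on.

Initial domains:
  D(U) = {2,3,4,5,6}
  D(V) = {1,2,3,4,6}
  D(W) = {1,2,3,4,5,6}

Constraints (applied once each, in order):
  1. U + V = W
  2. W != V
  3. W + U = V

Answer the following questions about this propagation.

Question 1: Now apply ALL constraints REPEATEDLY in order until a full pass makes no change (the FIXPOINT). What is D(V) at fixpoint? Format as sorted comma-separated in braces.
Answer: {}

Derivation:
pass 0 (initial): D(V)={1,2,3,4,6}
pass 1: U {2,3,4,5,6}->{}; V {1,2,3,4,6}->{}; W {1,2,3,4,5,6}->{}
pass 2: no change
Fixpoint after 2 passes: D(V) = {}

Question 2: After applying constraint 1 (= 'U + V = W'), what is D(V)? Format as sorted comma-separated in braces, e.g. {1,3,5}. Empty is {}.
Answer: {1,2,3,4}

Derivation:
Constraint 1 (U + V = W) on D(U)={2,3,4,5,6} D(V)={1,2,3,4,6} D(W)={1,2,3,4,5,6}: U {2,3,4,5,6}->{2,3,4,5}; V {1,2,3,4,6}->{1,2,3,4}; W {1,2,3,4,5,6}->{3,4,5,6}
So after constraint 1: D(V) = {1,2,3,4}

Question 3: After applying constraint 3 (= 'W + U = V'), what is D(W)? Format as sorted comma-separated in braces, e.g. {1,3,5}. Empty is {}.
Answer: {}

Derivation:
Constraint 1 (U + V = W) on D(U)={2,3,4,5,6} D(V)={1,2,3,4,6} D(W)={1,2,3,4,5,6}: U {2,3,4,5,6}->{2,3,4,5}; V {1,2,3,4,6}->{1,2,3,4}; W {1,2,3,4,5,6}->{3,4,5,6}
Constraint 2 (W != V) on D(W)={3,4,5,6} D(V)={1,2,3,4}: no change
Constraint 3 (W + U = V) on D(W)={3,4,5,6} D(U)={2,3,4,5} D(V)={1,2,3,4}: W {3,4,5,6}->{}; U {2,3,4,5}->{}; V {1,2,3,4}->{}
So after constraint 3: D(W) = {}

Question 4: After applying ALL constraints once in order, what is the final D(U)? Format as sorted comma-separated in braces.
Answer: {}

Derivation:
Constraint 1 (U + V = W) on D(U)={2,3,4,5,6} D(V)={1,2,3,4,6} D(W)={1,2,3,4,5,6}: U {2,3,4,5,6}->{2,3,4,5}; V {1,2,3,4,6}->{1,2,3,4}; W {1,2,3,4,5,6}->{3,4,5,6}
Constraint 2 (W != V) on D(W)={3,4,5,6} D(V)={1,2,3,4}: no change
Constraint 3 (W + U = V) on D(W)={3,4,5,6} D(U)={2,3,4,5} D(V)={1,2,3,4}: W {3,4,5,6}->{}; U {2,3,4,5}->{}; V {1,2,3,4}->{}
So after all 3 constraints: D(U) = {}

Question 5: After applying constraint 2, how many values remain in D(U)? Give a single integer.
Constraint 1 (U + V = W) on D(U)={2,3,4,5,6} D(V)={1,2,3,4,6} D(W)={1,2,3,4,5,6}: U {2,3,4,5,6}->{2,3,4,5}; V {1,2,3,4,6}->{1,2,3,4}; W {1,2,3,4,5,6}->{3,4,5,6}
Constraint 2 (W != V) on D(W)={3,4,5,6} D(V)={1,2,3,4}: no change
So after constraint 2: D(U)={2,3,4,5}, size = 4

Answer: 4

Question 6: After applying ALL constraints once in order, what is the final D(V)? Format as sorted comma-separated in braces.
Constraint 1 (U + V = W) on D(U)={2,3,4,5,6} D(V)={1,2,3,4,6} D(W)={1,2,3,4,5,6}: U {2,3,4,5,6}->{2,3,4,5}; V {1,2,3,4,6}->{1,2,3,4}; W {1,2,3,4,5,6}->{3,4,5,6}
Constraint 2 (W != V) on D(W)={3,4,5,6} D(V)={1,2,3,4}: no change
Constraint 3 (W + U = V) on D(W)={3,4,5,6} D(U)={2,3,4,5} D(V)={1,2,3,4}: W {3,4,5,6}->{}; U {2,3,4,5}->{}; V {1,2,3,4}->{}
So after all 3 constraints: D(V) = {}

Answer: {}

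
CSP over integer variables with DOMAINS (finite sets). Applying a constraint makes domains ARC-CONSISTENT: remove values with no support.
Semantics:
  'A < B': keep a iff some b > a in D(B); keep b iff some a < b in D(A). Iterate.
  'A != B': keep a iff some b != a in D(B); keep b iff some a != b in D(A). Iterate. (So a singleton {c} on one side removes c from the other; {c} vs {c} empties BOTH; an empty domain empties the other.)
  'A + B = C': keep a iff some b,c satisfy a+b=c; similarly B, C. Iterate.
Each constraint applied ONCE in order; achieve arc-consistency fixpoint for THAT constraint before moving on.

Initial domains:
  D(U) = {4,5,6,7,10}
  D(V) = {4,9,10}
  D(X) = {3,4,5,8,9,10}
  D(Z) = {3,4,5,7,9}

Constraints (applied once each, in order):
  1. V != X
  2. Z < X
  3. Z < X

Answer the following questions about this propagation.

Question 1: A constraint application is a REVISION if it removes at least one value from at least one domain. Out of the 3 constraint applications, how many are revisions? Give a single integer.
Constraint 1 (V != X) on D(V)={4,9,10} D(X)={3,4,5,8,9,10}: no change => not a revision
Constraint 2 (Z < X) on D(Z)={3,4,5,7,9} D(X)={3,4,5,8,9,10}: X {3,4,5,8,9,10}->{4,5,8,9,10} => REVISION
Constraint 3 (Z < X) on D(Z)={3,4,5,7,9} D(X)={4,5,8,9,10}: no change => not a revision
Total revisions = 1

Answer: 1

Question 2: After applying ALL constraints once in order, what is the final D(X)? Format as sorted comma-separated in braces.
Answer: {4,5,8,9,10}

Derivation:
Constraint 1 (V != X) on D(V)={4,9,10} D(X)={3,4,5,8,9,10}: no change
Constraint 2 (Z < X) on D(Z)={3,4,5,7,9} D(X)={3,4,5,8,9,10}: X {3,4,5,8,9,10}->{4,5,8,9,10}
Constraint 3 (Z < X) on D(Z)={3,4,5,7,9} D(X)={4,5,8,9,10}: no change
So after all 3 constraints: D(X) = {4,5,8,9,10}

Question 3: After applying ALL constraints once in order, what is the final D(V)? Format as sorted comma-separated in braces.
Constraint 1 (V != X) on D(V)={4,9,10} D(X)={3,4,5,8,9,10}: no change
Constraint 2 (Z < X) on D(Z)={3,4,5,7,9} D(X)={3,4,5,8,9,10}: X {3,4,5,8,9,10}->{4,5,8,9,10}
Constraint 3 (Z < X) on D(Z)={3,4,5,7,9} D(X)={4,5,8,9,10}: no change
So after all 3 constraints: D(V) = {4,9,10}

Answer: {4,9,10}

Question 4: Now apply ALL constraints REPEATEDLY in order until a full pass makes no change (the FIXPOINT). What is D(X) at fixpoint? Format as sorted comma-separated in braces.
pass 0 (initial): D(X)={3,4,5,8,9,10}
pass 1: X {3,4,5,8,9,10}->{4,5,8,9,10}
pass 2: no change
Fixpoint after 2 passes: D(X) = {4,5,8,9,10}

Answer: {4,5,8,9,10}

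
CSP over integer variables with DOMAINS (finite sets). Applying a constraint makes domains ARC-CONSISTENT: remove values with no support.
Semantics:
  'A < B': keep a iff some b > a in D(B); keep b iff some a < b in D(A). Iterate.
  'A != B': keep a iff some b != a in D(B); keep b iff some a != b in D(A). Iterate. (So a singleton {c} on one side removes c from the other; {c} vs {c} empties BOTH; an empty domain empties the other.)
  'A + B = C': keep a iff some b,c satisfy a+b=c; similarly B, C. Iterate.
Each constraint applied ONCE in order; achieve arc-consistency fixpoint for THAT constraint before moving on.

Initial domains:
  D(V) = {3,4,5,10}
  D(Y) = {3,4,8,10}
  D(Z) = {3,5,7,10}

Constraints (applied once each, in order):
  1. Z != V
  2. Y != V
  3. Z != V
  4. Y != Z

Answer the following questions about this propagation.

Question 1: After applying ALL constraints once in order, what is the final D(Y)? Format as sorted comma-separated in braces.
Constraint 1 (Z != V) on D(Z)={3,5,7,10} D(V)={3,4,5,10}: no change
Constraint 2 (Y != V) on D(Y)={3,4,8,10} D(V)={3,4,5,10}: no change
Constraint 3 (Z != V) on D(Z)={3,5,7,10} D(V)={3,4,5,10}: no change
Constraint 4 (Y != Z) on D(Y)={3,4,8,10} D(Z)={3,5,7,10}: no change
So after all 4 constraints: D(Y) = {3,4,8,10}

Answer: {3,4,8,10}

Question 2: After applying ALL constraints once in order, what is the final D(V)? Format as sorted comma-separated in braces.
Answer: {3,4,5,10}

Derivation:
Constraint 1 (Z != V) on D(Z)={3,5,7,10} D(V)={3,4,5,10}: no change
Constraint 2 (Y != V) on D(Y)={3,4,8,10} D(V)={3,4,5,10}: no change
Constraint 3 (Z != V) on D(Z)={3,5,7,10} D(V)={3,4,5,10}: no change
Constraint 4 (Y != Z) on D(Y)={3,4,8,10} D(Z)={3,5,7,10}: no change
So after all 4 constraints: D(V) = {3,4,5,10}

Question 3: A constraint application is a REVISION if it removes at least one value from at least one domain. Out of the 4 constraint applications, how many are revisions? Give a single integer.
Constraint 1 (Z != V) on D(Z)={3,5,7,10} D(V)={3,4,5,10}: no change => not a revision
Constraint 2 (Y != V) on D(Y)={3,4,8,10} D(V)={3,4,5,10}: no change => not a revision
Constraint 3 (Z != V) on D(Z)={3,5,7,10} D(V)={3,4,5,10}: no change => not a revision
Constraint 4 (Y != Z) on D(Y)={3,4,8,10} D(Z)={3,5,7,10}: no change => not a revision
Total revisions = 0

Answer: 0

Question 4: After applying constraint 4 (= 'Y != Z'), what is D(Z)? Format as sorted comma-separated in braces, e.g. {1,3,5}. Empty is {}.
Answer: {3,5,7,10}

Derivation:
Constraint 1 (Z != V) on D(Z)={3,5,7,10} D(V)={3,4,5,10}: no change
Constraint 2 (Y != V) on D(Y)={3,4,8,10} D(V)={3,4,5,10}: no change
Constraint 3 (Z != V) on D(Z)={3,5,7,10} D(V)={3,4,5,10}: no change
Constraint 4 (Y != Z) on D(Y)={3,4,8,10} D(Z)={3,5,7,10}: no change
So after constraint 4: D(Z) = {3,5,7,10}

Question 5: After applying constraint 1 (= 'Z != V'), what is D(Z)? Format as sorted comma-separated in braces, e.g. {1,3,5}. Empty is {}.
Constraint 1 (Z != V) on D(Z)={3,5,7,10} D(V)={3,4,5,10}: no change
So after constraint 1: D(Z) = {3,5,7,10}

Answer: {3,5,7,10}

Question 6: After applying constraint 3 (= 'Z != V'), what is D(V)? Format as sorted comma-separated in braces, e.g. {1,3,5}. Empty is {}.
Answer: {3,4,5,10}

Derivation:
Constraint 1 (Z != V) on D(Z)={3,5,7,10} D(V)={3,4,5,10}: no change
Constraint 2 (Y != V) on D(Y)={3,4,8,10} D(V)={3,4,5,10}: no change
Constraint 3 (Z != V) on D(Z)={3,5,7,10} D(V)={3,4,5,10}: no change
So after constraint 3: D(V) = {3,4,5,10}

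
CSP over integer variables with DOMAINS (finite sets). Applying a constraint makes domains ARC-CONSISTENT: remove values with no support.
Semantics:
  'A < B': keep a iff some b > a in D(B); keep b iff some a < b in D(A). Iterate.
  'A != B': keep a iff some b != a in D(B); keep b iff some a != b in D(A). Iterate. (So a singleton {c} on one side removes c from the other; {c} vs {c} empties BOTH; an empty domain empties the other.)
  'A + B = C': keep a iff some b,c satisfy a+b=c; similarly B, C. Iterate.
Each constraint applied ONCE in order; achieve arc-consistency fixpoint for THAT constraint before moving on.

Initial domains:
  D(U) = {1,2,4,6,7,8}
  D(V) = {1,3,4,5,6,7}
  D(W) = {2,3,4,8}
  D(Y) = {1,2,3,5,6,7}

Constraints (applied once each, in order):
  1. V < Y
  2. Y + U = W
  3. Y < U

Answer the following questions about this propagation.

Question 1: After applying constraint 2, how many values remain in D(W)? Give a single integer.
Answer: 3

Derivation:
Constraint 1 (V < Y) on D(V)={1,3,4,5,6,7} D(Y)={1,2,3,5,6,7}: V {1,3,4,5,6,7}->{1,3,4,5,6}; Y {1,2,3,5,6,7}->{2,3,5,6,7}
Constraint 2 (Y + U = W) on D(Y)={2,3,5,6,7} D(U)={1,2,4,6,7,8} D(W)={2,3,4,8}: Y {2,3,5,6,7}->{2,3,6,7}; U {1,2,4,6,7,8}->{1,2,6}; W {2,3,4,8}->{3,4,8}
So after constraint 2: D(W)={3,4,8}, size = 3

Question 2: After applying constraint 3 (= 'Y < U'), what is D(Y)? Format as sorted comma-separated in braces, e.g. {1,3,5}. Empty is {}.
Constraint 1 (V < Y) on D(V)={1,3,4,5,6,7} D(Y)={1,2,3,5,6,7}: V {1,3,4,5,6,7}->{1,3,4,5,6}; Y {1,2,3,5,6,7}->{2,3,5,6,7}
Constraint 2 (Y + U = W) on D(Y)={2,3,5,6,7} D(U)={1,2,4,6,7,8} D(W)={2,3,4,8}: Y {2,3,5,6,7}->{2,3,6,7}; U {1,2,4,6,7,8}->{1,2,6}; W {2,3,4,8}->{3,4,8}
Constraint 3 (Y < U) on D(Y)={2,3,6,7} D(U)={1,2,6}: Y {2,3,6,7}->{2,3}; U {1,2,6}->{6}
So after constraint 3: D(Y) = {2,3}

Answer: {2,3}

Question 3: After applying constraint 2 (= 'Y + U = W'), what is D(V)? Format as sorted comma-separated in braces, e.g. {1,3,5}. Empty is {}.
Constraint 1 (V < Y) on D(V)={1,3,4,5,6,7} D(Y)={1,2,3,5,6,7}: V {1,3,4,5,6,7}->{1,3,4,5,6}; Y {1,2,3,5,6,7}->{2,3,5,6,7}
Constraint 2 (Y + U = W) on D(Y)={2,3,5,6,7} D(U)={1,2,4,6,7,8} D(W)={2,3,4,8}: Y {2,3,5,6,7}->{2,3,6,7}; U {1,2,4,6,7,8}->{1,2,6}; W {2,3,4,8}->{3,4,8}
So after constraint 2: D(V) = {1,3,4,5,6}

Answer: {1,3,4,5,6}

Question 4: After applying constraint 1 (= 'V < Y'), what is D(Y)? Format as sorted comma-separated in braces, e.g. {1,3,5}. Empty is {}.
Answer: {2,3,5,6,7}

Derivation:
Constraint 1 (V < Y) on D(V)={1,3,4,5,6,7} D(Y)={1,2,3,5,6,7}: V {1,3,4,5,6,7}->{1,3,4,5,6}; Y {1,2,3,5,6,7}->{2,3,5,6,7}
So after constraint 1: D(Y) = {2,3,5,6,7}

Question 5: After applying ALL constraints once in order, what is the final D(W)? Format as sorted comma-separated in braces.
Answer: {3,4,8}

Derivation:
Constraint 1 (V < Y) on D(V)={1,3,4,5,6,7} D(Y)={1,2,3,5,6,7}: V {1,3,4,5,6,7}->{1,3,4,5,6}; Y {1,2,3,5,6,7}->{2,3,5,6,7}
Constraint 2 (Y + U = W) on D(Y)={2,3,5,6,7} D(U)={1,2,4,6,7,8} D(W)={2,3,4,8}: Y {2,3,5,6,7}->{2,3,6,7}; U {1,2,4,6,7,8}->{1,2,6}; W {2,3,4,8}->{3,4,8}
Constraint 3 (Y < U) on D(Y)={2,3,6,7} D(U)={1,2,6}: Y {2,3,6,7}->{2,3}; U {1,2,6}->{6}
So after all 3 constraints: D(W) = {3,4,8}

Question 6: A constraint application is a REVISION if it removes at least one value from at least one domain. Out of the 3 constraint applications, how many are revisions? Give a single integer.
Constraint 1 (V < Y) on D(V)={1,3,4,5,6,7} D(Y)={1,2,3,5,6,7}: V {1,3,4,5,6,7}->{1,3,4,5,6}; Y {1,2,3,5,6,7}->{2,3,5,6,7} => REVISION
Constraint 2 (Y + U = W) on D(Y)={2,3,5,6,7} D(U)={1,2,4,6,7,8} D(W)={2,3,4,8}: Y {2,3,5,6,7}->{2,3,6,7}; U {1,2,4,6,7,8}->{1,2,6}; W {2,3,4,8}->{3,4,8} => REVISION
Constraint 3 (Y < U) on D(Y)={2,3,6,7} D(U)={1,2,6}: Y {2,3,6,7}->{2,3}; U {1,2,6}->{6} => REVISION
Total revisions = 3

Answer: 3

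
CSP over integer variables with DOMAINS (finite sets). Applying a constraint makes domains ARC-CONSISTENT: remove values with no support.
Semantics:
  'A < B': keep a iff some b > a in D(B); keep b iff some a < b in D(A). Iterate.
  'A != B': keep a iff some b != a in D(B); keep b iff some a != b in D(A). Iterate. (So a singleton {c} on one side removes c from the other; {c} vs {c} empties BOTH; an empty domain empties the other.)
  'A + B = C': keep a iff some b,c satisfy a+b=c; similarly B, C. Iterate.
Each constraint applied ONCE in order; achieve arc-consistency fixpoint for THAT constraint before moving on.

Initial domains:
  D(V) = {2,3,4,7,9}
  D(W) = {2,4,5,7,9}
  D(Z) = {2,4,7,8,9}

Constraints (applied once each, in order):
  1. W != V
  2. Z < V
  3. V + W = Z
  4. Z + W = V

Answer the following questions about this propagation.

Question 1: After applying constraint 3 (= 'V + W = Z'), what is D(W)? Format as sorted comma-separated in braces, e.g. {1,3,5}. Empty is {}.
Constraint 1 (W != V) on D(W)={2,4,5,7,9} D(V)={2,3,4,7,9}: no change
Constraint 2 (Z < V) on D(Z)={2,4,7,8,9} D(V)={2,3,4,7,9}: Z {2,4,7,8,9}->{2,4,7,8}; V {2,3,4,7,9}->{3,4,7,9}
Constraint 3 (V + W = Z) on D(V)={3,4,7,9} D(W)={2,4,5,7,9} D(Z)={2,4,7,8}: V {3,4,7,9}->{3,4}; W {2,4,5,7,9}->{4,5}; Z {2,4,7,8}->{7,8}
So after constraint 3: D(W) = {4,5}

Answer: {4,5}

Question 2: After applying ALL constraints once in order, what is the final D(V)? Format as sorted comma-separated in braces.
Constraint 1 (W != V) on D(W)={2,4,5,7,9} D(V)={2,3,4,7,9}: no change
Constraint 2 (Z < V) on D(Z)={2,4,7,8,9} D(V)={2,3,4,7,9}: Z {2,4,7,8,9}->{2,4,7,8}; V {2,3,4,7,9}->{3,4,7,9}
Constraint 3 (V + W = Z) on D(V)={3,4,7,9} D(W)={2,4,5,7,9} D(Z)={2,4,7,8}: V {3,4,7,9}->{3,4}; W {2,4,5,7,9}->{4,5}; Z {2,4,7,8}->{7,8}
Constraint 4 (Z + W = V) on D(Z)={7,8} D(W)={4,5} D(V)={3,4}: Z {7,8}->{}; W {4,5}->{}; V {3,4}->{}
So after all 4 constraints: D(V) = {}

Answer: {}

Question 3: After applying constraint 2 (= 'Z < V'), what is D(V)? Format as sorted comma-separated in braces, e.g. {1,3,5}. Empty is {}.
Answer: {3,4,7,9}

Derivation:
Constraint 1 (W != V) on D(W)={2,4,5,7,9} D(V)={2,3,4,7,9}: no change
Constraint 2 (Z < V) on D(Z)={2,4,7,8,9} D(V)={2,3,4,7,9}: Z {2,4,7,8,9}->{2,4,7,8}; V {2,3,4,7,9}->{3,4,7,9}
So after constraint 2: D(V) = {3,4,7,9}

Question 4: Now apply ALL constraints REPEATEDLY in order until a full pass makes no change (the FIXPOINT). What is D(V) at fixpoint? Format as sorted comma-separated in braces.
pass 0 (initial): D(V)={2,3,4,7,9}
pass 1: V {2,3,4,7,9}->{}; W {2,4,5,7,9}->{}; Z {2,4,7,8,9}->{}
pass 2: no change
Fixpoint after 2 passes: D(V) = {}

Answer: {}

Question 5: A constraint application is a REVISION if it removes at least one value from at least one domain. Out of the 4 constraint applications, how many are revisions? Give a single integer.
Constraint 1 (W != V) on D(W)={2,4,5,7,9} D(V)={2,3,4,7,9}: no change => not a revision
Constraint 2 (Z < V) on D(Z)={2,4,7,8,9} D(V)={2,3,4,7,9}: Z {2,4,7,8,9}->{2,4,7,8}; V {2,3,4,7,9}->{3,4,7,9} => REVISION
Constraint 3 (V + W = Z) on D(V)={3,4,7,9} D(W)={2,4,5,7,9} D(Z)={2,4,7,8}: V {3,4,7,9}->{3,4}; W {2,4,5,7,9}->{4,5}; Z {2,4,7,8}->{7,8} => REVISION
Constraint 4 (Z + W = V) on D(Z)={7,8} D(W)={4,5} D(V)={3,4}: Z {7,8}->{}; W {4,5}->{}; V {3,4}->{} => REVISION
Total revisions = 3

Answer: 3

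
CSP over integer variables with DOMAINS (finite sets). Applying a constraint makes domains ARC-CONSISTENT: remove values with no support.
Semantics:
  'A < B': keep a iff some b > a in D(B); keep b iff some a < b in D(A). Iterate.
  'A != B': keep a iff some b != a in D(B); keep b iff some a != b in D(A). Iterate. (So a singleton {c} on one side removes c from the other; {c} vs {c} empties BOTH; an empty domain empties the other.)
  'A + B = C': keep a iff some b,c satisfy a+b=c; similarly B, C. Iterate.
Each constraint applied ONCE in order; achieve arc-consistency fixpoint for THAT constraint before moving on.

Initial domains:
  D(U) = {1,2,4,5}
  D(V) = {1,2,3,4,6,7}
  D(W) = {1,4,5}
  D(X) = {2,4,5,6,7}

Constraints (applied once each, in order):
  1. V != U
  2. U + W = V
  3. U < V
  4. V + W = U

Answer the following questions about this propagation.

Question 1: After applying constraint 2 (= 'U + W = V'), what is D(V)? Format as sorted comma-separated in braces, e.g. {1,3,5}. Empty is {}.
Constraint 1 (V != U) on D(V)={1,2,3,4,6,7} D(U)={1,2,4,5}: no change
Constraint 2 (U + W = V) on D(U)={1,2,4,5} D(W)={1,4,5} D(V)={1,2,3,4,6,7}: U {1,2,4,5}->{1,2,5}; V {1,2,3,4,6,7}->{2,3,6,7}
So after constraint 2: D(V) = {2,3,6,7}

Answer: {2,3,6,7}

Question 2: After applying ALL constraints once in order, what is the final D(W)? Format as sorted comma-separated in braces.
Constraint 1 (V != U) on D(V)={1,2,3,4,6,7} D(U)={1,2,4,5}: no change
Constraint 2 (U + W = V) on D(U)={1,2,4,5} D(W)={1,4,5} D(V)={1,2,3,4,6,7}: U {1,2,4,5}->{1,2,5}; V {1,2,3,4,6,7}->{2,3,6,7}
Constraint 3 (U < V) on D(U)={1,2,5} D(V)={2,3,6,7}: no change
Constraint 4 (V + W = U) on D(V)={2,3,6,7} D(W)={1,4,5} D(U)={1,2,5}: V {2,3,6,7}->{}; W {1,4,5}->{}; U {1,2,5}->{}
So after all 4 constraints: D(W) = {}

Answer: {}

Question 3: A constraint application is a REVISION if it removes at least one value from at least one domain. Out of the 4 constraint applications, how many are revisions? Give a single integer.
Answer: 2

Derivation:
Constraint 1 (V != U) on D(V)={1,2,3,4,6,7} D(U)={1,2,4,5}: no change => not a revision
Constraint 2 (U + W = V) on D(U)={1,2,4,5} D(W)={1,4,5} D(V)={1,2,3,4,6,7}: U {1,2,4,5}->{1,2,5}; V {1,2,3,4,6,7}->{2,3,6,7} => REVISION
Constraint 3 (U < V) on D(U)={1,2,5} D(V)={2,3,6,7}: no change => not a revision
Constraint 4 (V + W = U) on D(V)={2,3,6,7} D(W)={1,4,5} D(U)={1,2,5}: V {2,3,6,7}->{}; W {1,4,5}->{}; U {1,2,5}->{} => REVISION
Total revisions = 2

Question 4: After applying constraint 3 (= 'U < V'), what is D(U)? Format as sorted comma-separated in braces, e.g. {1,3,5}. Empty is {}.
Answer: {1,2,5}

Derivation:
Constraint 1 (V != U) on D(V)={1,2,3,4,6,7} D(U)={1,2,4,5}: no change
Constraint 2 (U + W = V) on D(U)={1,2,4,5} D(W)={1,4,5} D(V)={1,2,3,4,6,7}: U {1,2,4,5}->{1,2,5}; V {1,2,3,4,6,7}->{2,3,6,7}
Constraint 3 (U < V) on D(U)={1,2,5} D(V)={2,3,6,7}: no change
So after constraint 3: D(U) = {1,2,5}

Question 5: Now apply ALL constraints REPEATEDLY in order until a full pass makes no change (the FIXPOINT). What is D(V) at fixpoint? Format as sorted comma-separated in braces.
Answer: {}

Derivation:
pass 0 (initial): D(V)={1,2,3,4,6,7}
pass 1: U {1,2,4,5}->{}; V {1,2,3,4,6,7}->{}; W {1,4,5}->{}
pass 2: no change
Fixpoint after 2 passes: D(V) = {}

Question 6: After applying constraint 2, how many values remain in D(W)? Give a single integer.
Constraint 1 (V != U) on D(V)={1,2,3,4,6,7} D(U)={1,2,4,5}: no change
Constraint 2 (U + W = V) on D(U)={1,2,4,5} D(W)={1,4,5} D(V)={1,2,3,4,6,7}: U {1,2,4,5}->{1,2,5}; V {1,2,3,4,6,7}->{2,3,6,7}
So after constraint 2: D(W)={1,4,5}, size = 3

Answer: 3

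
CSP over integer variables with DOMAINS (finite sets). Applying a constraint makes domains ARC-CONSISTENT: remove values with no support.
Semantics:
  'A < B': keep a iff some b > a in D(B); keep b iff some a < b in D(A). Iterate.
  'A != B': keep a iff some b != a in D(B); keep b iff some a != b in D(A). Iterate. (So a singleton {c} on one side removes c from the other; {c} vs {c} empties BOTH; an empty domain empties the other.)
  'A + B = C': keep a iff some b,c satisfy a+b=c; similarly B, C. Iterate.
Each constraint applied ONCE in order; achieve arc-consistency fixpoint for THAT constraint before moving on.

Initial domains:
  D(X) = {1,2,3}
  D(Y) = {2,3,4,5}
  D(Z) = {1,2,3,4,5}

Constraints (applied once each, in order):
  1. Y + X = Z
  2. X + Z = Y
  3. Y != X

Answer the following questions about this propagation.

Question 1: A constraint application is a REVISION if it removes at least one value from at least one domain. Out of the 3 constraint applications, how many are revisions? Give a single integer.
Answer: 2

Derivation:
Constraint 1 (Y + X = Z) on D(Y)={2,3,4,5} D(X)={1,2,3} D(Z)={1,2,3,4,5}: Y {2,3,4,5}->{2,3,4}; Z {1,2,3,4,5}->{3,4,5} => REVISION
Constraint 2 (X + Z = Y) on D(X)={1,2,3} D(Z)={3,4,5} D(Y)={2,3,4}: X {1,2,3}->{1}; Z {3,4,5}->{3}; Y {2,3,4}->{4} => REVISION
Constraint 3 (Y != X) on D(Y)={4} D(X)={1}: no change => not a revision
Total revisions = 2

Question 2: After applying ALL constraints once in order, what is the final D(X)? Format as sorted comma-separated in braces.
Constraint 1 (Y + X = Z) on D(Y)={2,3,4,5} D(X)={1,2,3} D(Z)={1,2,3,4,5}: Y {2,3,4,5}->{2,3,4}; Z {1,2,3,4,5}->{3,4,5}
Constraint 2 (X + Z = Y) on D(X)={1,2,3} D(Z)={3,4,5} D(Y)={2,3,4}: X {1,2,3}->{1}; Z {3,4,5}->{3}; Y {2,3,4}->{4}
Constraint 3 (Y != X) on D(Y)={4} D(X)={1}: no change
So after all 3 constraints: D(X) = {1}

Answer: {1}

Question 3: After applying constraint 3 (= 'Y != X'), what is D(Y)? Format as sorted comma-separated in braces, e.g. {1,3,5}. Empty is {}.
Constraint 1 (Y + X = Z) on D(Y)={2,3,4,5} D(X)={1,2,3} D(Z)={1,2,3,4,5}: Y {2,3,4,5}->{2,3,4}; Z {1,2,3,4,5}->{3,4,5}
Constraint 2 (X + Z = Y) on D(X)={1,2,3} D(Z)={3,4,5} D(Y)={2,3,4}: X {1,2,3}->{1}; Z {3,4,5}->{3}; Y {2,3,4}->{4}
Constraint 3 (Y != X) on D(Y)={4} D(X)={1}: no change
So after constraint 3: D(Y) = {4}

Answer: {4}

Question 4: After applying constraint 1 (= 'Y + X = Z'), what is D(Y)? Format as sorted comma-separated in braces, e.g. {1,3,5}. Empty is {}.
Constraint 1 (Y + X = Z) on D(Y)={2,3,4,5} D(X)={1,2,3} D(Z)={1,2,3,4,5}: Y {2,3,4,5}->{2,3,4}; Z {1,2,3,4,5}->{3,4,5}
So after constraint 1: D(Y) = {2,3,4}

Answer: {2,3,4}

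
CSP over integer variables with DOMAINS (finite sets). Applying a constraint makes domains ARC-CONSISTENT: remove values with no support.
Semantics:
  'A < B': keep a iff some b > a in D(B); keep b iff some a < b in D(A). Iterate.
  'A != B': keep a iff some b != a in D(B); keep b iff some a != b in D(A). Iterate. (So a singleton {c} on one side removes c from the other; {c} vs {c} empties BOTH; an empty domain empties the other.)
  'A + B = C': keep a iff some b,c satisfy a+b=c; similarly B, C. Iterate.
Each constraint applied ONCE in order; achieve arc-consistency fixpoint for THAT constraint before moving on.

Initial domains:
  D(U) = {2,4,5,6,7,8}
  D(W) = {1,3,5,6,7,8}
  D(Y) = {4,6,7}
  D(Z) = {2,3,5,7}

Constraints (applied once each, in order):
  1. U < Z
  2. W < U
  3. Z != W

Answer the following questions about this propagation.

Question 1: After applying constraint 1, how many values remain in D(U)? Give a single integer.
Constraint 1 (U < Z) on D(U)={2,4,5,6,7,8} D(Z)={2,3,5,7}: U {2,4,5,6,7,8}->{2,4,5,6}; Z {2,3,5,7}->{3,5,7}
So after constraint 1: D(U)={2,4,5,6}, size = 4

Answer: 4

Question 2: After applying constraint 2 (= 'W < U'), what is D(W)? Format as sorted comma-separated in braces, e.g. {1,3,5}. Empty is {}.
Constraint 1 (U < Z) on D(U)={2,4,5,6,7,8} D(Z)={2,3,5,7}: U {2,4,5,6,7,8}->{2,4,5,6}; Z {2,3,5,7}->{3,5,7}
Constraint 2 (W < U) on D(W)={1,3,5,6,7,8} D(U)={2,4,5,6}: W {1,3,5,6,7,8}->{1,3,5}
So after constraint 2: D(W) = {1,3,5}

Answer: {1,3,5}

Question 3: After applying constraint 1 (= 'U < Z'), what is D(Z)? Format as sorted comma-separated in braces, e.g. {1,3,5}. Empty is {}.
Constraint 1 (U < Z) on D(U)={2,4,5,6,7,8} D(Z)={2,3,5,7}: U {2,4,5,6,7,8}->{2,4,5,6}; Z {2,3,5,7}->{3,5,7}
So after constraint 1: D(Z) = {3,5,7}

Answer: {3,5,7}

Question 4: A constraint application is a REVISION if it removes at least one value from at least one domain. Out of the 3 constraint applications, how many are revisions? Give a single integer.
Answer: 2

Derivation:
Constraint 1 (U < Z) on D(U)={2,4,5,6,7,8} D(Z)={2,3,5,7}: U {2,4,5,6,7,8}->{2,4,5,6}; Z {2,3,5,7}->{3,5,7} => REVISION
Constraint 2 (W < U) on D(W)={1,3,5,6,7,8} D(U)={2,4,5,6}: W {1,3,5,6,7,8}->{1,3,5} => REVISION
Constraint 3 (Z != W) on D(Z)={3,5,7} D(W)={1,3,5}: no change => not a revision
Total revisions = 2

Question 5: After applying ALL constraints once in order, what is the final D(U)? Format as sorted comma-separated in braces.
Answer: {2,4,5,6}

Derivation:
Constraint 1 (U < Z) on D(U)={2,4,5,6,7,8} D(Z)={2,3,5,7}: U {2,4,5,6,7,8}->{2,4,5,6}; Z {2,3,5,7}->{3,5,7}
Constraint 2 (W < U) on D(W)={1,3,5,6,7,8} D(U)={2,4,5,6}: W {1,3,5,6,7,8}->{1,3,5}
Constraint 3 (Z != W) on D(Z)={3,5,7} D(W)={1,3,5}: no change
So after all 3 constraints: D(U) = {2,4,5,6}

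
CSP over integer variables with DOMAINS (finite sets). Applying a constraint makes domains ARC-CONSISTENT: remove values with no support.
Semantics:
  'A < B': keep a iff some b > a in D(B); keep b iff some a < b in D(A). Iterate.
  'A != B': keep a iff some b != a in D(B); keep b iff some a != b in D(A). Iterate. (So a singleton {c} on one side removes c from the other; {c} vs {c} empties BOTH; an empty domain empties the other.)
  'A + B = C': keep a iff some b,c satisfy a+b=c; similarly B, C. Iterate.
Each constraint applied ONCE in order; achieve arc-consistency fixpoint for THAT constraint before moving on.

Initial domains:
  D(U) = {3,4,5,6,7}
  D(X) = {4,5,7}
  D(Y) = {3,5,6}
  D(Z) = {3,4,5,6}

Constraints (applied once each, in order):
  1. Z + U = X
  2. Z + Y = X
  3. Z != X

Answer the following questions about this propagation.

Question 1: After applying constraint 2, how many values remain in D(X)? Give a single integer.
Constraint 1 (Z + U = X) on D(Z)={3,4,5,6} D(U)={3,4,5,6,7} D(X)={4,5,7}: Z {3,4,5,6}->{3,4}; U {3,4,5,6,7}->{3,4}; X {4,5,7}->{7}
Constraint 2 (Z + Y = X) on D(Z)={3,4} D(Y)={3,5,6} D(X)={7}: Z {3,4}->{4}; Y {3,5,6}->{3}
So after constraint 2: D(X)={7}, size = 1

Answer: 1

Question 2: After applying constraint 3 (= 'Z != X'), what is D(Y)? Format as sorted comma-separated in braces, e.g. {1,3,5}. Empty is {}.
Answer: {3}

Derivation:
Constraint 1 (Z + U = X) on D(Z)={3,4,5,6} D(U)={3,4,5,6,7} D(X)={4,5,7}: Z {3,4,5,6}->{3,4}; U {3,4,5,6,7}->{3,4}; X {4,5,7}->{7}
Constraint 2 (Z + Y = X) on D(Z)={3,4} D(Y)={3,5,6} D(X)={7}: Z {3,4}->{4}; Y {3,5,6}->{3}
Constraint 3 (Z != X) on D(Z)={4} D(X)={7}: no change
So after constraint 3: D(Y) = {3}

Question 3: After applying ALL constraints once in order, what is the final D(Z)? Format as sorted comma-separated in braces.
Answer: {4}

Derivation:
Constraint 1 (Z + U = X) on D(Z)={3,4,5,6} D(U)={3,4,5,6,7} D(X)={4,5,7}: Z {3,4,5,6}->{3,4}; U {3,4,5,6,7}->{3,4}; X {4,5,7}->{7}
Constraint 2 (Z + Y = X) on D(Z)={3,4} D(Y)={3,5,6} D(X)={7}: Z {3,4}->{4}; Y {3,5,6}->{3}
Constraint 3 (Z != X) on D(Z)={4} D(X)={7}: no change
So after all 3 constraints: D(Z) = {4}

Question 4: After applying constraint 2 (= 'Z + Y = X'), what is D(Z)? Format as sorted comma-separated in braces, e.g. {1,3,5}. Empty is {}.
Answer: {4}

Derivation:
Constraint 1 (Z + U = X) on D(Z)={3,4,5,6} D(U)={3,4,5,6,7} D(X)={4,5,7}: Z {3,4,5,6}->{3,4}; U {3,4,5,6,7}->{3,4}; X {4,5,7}->{7}
Constraint 2 (Z + Y = X) on D(Z)={3,4} D(Y)={3,5,6} D(X)={7}: Z {3,4}->{4}; Y {3,5,6}->{3}
So after constraint 2: D(Z) = {4}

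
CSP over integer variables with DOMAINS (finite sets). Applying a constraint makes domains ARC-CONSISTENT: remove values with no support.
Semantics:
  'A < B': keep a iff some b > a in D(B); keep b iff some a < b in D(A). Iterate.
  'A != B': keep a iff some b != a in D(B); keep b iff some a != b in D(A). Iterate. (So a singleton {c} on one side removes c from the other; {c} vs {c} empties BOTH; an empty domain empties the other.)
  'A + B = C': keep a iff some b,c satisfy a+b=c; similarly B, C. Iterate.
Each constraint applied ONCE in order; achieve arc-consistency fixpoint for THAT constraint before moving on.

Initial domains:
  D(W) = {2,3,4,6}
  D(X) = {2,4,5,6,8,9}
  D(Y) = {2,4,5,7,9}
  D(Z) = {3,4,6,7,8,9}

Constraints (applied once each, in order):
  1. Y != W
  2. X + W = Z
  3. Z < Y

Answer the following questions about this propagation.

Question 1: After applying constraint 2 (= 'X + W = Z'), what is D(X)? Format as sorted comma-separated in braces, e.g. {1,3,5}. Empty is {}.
Constraint 1 (Y != W) on D(Y)={2,4,5,7,9} D(W)={2,3,4,6}: no change
Constraint 2 (X + W = Z) on D(X)={2,4,5,6,8,9} D(W)={2,3,4,6} D(Z)={3,4,6,7,8,9}: X {2,4,5,6,8,9}->{2,4,5,6}; Z {3,4,6,7,8,9}->{4,6,7,8,9}
So after constraint 2: D(X) = {2,4,5,6}

Answer: {2,4,5,6}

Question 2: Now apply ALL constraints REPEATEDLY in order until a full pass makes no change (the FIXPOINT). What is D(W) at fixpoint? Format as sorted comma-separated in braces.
Answer: {2,3,4,6}

Derivation:
pass 0 (initial): D(W)={2,3,4,6}
pass 1: X {2,4,5,6,8,9}->{2,4,5,6}; Y {2,4,5,7,9}->{5,7,9}; Z {3,4,6,7,8,9}->{4,6,7,8}
pass 2: no change
Fixpoint after 2 passes: D(W) = {2,3,4,6}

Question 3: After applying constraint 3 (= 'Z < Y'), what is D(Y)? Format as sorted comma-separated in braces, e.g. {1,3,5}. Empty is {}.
Answer: {5,7,9}

Derivation:
Constraint 1 (Y != W) on D(Y)={2,4,5,7,9} D(W)={2,3,4,6}: no change
Constraint 2 (X + W = Z) on D(X)={2,4,5,6,8,9} D(W)={2,3,4,6} D(Z)={3,4,6,7,8,9}: X {2,4,5,6,8,9}->{2,4,5,6}; Z {3,4,6,7,8,9}->{4,6,7,8,9}
Constraint 3 (Z < Y) on D(Z)={4,6,7,8,9} D(Y)={2,4,5,7,9}: Z {4,6,7,8,9}->{4,6,7,8}; Y {2,4,5,7,9}->{5,7,9}
So after constraint 3: D(Y) = {5,7,9}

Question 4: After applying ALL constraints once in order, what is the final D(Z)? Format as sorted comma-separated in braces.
Constraint 1 (Y != W) on D(Y)={2,4,5,7,9} D(W)={2,3,4,6}: no change
Constraint 2 (X + W = Z) on D(X)={2,4,5,6,8,9} D(W)={2,3,4,6} D(Z)={3,4,6,7,8,9}: X {2,4,5,6,8,9}->{2,4,5,6}; Z {3,4,6,7,8,9}->{4,6,7,8,9}
Constraint 3 (Z < Y) on D(Z)={4,6,7,8,9} D(Y)={2,4,5,7,9}: Z {4,6,7,8,9}->{4,6,7,8}; Y {2,4,5,7,9}->{5,7,9}
So after all 3 constraints: D(Z) = {4,6,7,8}

Answer: {4,6,7,8}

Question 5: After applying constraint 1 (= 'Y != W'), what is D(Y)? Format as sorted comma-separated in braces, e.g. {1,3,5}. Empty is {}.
Answer: {2,4,5,7,9}

Derivation:
Constraint 1 (Y != W) on D(Y)={2,4,5,7,9} D(W)={2,3,4,6}: no change
So after constraint 1: D(Y) = {2,4,5,7,9}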